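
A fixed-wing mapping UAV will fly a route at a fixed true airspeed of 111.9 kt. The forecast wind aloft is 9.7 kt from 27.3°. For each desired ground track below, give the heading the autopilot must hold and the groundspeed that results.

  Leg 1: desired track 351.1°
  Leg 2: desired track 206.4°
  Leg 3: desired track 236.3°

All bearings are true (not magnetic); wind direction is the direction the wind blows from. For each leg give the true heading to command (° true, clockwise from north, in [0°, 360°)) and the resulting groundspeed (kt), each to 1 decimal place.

Leg 1: heading=354.0°, groundspeed=103.9 kt
Leg 2: heading=206.3°, groundspeed=121.6 kt
Leg 3: heading=238.7°, groundspeed=120.3 kt

Leg 1: desired track 351.1°; wind correction +2.9° → command heading 354.0°, groundspeed 103.9 kt
Leg 2: desired track 206.4°; wind correction -0.1° → command heading 206.3°, groundspeed 121.6 kt
Leg 3: desired track 236.3°; wind correction +2.4° → command heading 238.7°, groundspeed 120.3 kt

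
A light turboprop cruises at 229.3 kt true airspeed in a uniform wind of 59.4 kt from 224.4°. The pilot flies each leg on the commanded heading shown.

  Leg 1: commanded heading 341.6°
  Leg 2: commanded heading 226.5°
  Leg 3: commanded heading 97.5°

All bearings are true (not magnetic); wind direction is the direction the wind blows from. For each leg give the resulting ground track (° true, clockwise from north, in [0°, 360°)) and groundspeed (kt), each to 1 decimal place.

Leg 1: heading 341.6°; drift +11.6° → track 353.2°, groundspeed 261.8 kt
Leg 2: heading 226.5°; drift +0.7° → track 227.2°, groundspeed 170.0 kt
Leg 3: heading 97.5°; drift -10.2° → track 87.3°, groundspeed 269.2 kt

Leg 1: track=353.2°, groundspeed=261.8 kt
Leg 2: track=227.2°, groundspeed=170.0 kt
Leg 3: track=87.3°, groundspeed=269.2 kt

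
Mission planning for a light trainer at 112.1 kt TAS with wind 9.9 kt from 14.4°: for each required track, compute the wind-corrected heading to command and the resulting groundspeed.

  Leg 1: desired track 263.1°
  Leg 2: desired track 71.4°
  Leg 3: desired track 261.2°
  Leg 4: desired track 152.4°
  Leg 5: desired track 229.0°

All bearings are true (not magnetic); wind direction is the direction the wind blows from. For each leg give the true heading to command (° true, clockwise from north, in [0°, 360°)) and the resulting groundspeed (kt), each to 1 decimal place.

Leg 1: heading=267.8°, groundspeed=115.3 kt
Leg 2: heading=67.2°, groundspeed=106.4 kt
Leg 3: heading=265.9°, groundspeed=115.6 kt
Leg 4: heading=149.0°, groundspeed=119.3 kt
Leg 5: heading=231.9°, groundspeed=120.1 kt

Leg 1: desired track 263.1°; wind correction +4.7° → command heading 267.8°, groundspeed 115.3 kt
Leg 2: desired track 71.4°; wind correction -4.2° → command heading 67.2°, groundspeed 106.4 kt
Leg 3: desired track 261.2°; wind correction +4.7° → command heading 265.9°, groundspeed 115.6 kt
Leg 4: desired track 152.4°; wind correction -3.4° → command heading 149.0°, groundspeed 119.3 kt
Leg 5: desired track 229.0°; wind correction +2.9° → command heading 231.9°, groundspeed 120.1 kt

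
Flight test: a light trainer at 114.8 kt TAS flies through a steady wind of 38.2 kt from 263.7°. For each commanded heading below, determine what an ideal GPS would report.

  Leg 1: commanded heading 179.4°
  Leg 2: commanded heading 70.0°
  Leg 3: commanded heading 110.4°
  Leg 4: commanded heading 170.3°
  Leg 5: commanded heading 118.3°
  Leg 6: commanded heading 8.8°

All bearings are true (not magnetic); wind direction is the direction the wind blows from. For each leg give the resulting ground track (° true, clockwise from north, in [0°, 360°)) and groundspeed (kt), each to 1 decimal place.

Leg 1: heading 179.4°; drift -18.9° → track 160.5°, groundspeed 117.3 kt
Leg 2: heading 70.0°; drift +3.4° → track 73.4°, groundspeed 152.2 kt
Leg 3: heading 110.4°; drift -6.6° → track 103.8°, groundspeed 149.9 kt
Leg 4: heading 170.3°; drift -18.0° → track 152.3°, groundspeed 123.1 kt
Leg 5: heading 118.3°; drift -8.4° → track 109.9°, groundspeed 147.8 kt
Leg 6: heading 8.8°; drift +16.5° → track 25.3°, groundspeed 130.1 kt

Leg 1: track=160.5°, groundspeed=117.3 kt
Leg 2: track=73.4°, groundspeed=152.2 kt
Leg 3: track=103.8°, groundspeed=149.9 kt
Leg 4: track=152.3°, groundspeed=123.1 kt
Leg 5: track=109.9°, groundspeed=147.8 kt
Leg 6: track=25.3°, groundspeed=130.1 kt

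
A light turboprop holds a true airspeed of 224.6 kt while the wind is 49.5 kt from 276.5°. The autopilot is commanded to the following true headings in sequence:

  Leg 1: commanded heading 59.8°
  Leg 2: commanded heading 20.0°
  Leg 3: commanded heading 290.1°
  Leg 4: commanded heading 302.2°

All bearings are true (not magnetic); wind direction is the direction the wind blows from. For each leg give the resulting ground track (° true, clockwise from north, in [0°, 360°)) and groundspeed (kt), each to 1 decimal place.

Leg 1: heading 59.8°; drift +6.4° → track 66.2°, groundspeed 265.9 kt
Leg 2: heading 20.0°; drift +11.5° → track 31.5°, groundspeed 241.0 kt
Leg 3: heading 290.1°; drift +3.8° → track 293.9°, groundspeed 176.9 kt
Leg 4: heading 302.2°; drift +6.8° → track 309.0°, groundspeed 181.3 kt

Leg 1: track=66.2°, groundspeed=265.9 kt
Leg 2: track=31.5°, groundspeed=241.0 kt
Leg 3: track=293.9°, groundspeed=176.9 kt
Leg 4: track=309.0°, groundspeed=181.3 kt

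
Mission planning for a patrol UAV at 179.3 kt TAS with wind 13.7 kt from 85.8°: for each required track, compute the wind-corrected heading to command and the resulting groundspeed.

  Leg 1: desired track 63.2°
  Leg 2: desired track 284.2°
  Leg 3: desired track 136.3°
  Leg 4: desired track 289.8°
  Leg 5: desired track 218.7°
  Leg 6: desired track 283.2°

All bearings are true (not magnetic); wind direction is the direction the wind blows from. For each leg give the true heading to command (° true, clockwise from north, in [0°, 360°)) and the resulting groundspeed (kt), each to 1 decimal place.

Leg 1: heading=64.9°, groundspeed=166.6 kt
Leg 2: heading=285.6°, groundspeed=192.2 kt
Leg 3: heading=132.9°, groundspeed=170.3 kt
Leg 4: heading=291.6°, groundspeed=191.7 kt
Leg 5: heading=215.5°, groundspeed=188.3 kt
Leg 6: heading=284.5°, groundspeed=192.3 kt

Leg 1: desired track 63.2°; wind correction +1.7° → command heading 64.9°, groundspeed 166.6 kt
Leg 2: desired track 284.2°; wind correction +1.4° → command heading 285.6°, groundspeed 192.2 kt
Leg 3: desired track 136.3°; wind correction -3.4° → command heading 132.9°, groundspeed 170.3 kt
Leg 4: desired track 289.8°; wind correction +1.8° → command heading 291.6°, groundspeed 191.7 kt
Leg 5: desired track 218.7°; wind correction -3.2° → command heading 215.5°, groundspeed 188.3 kt
Leg 6: desired track 283.2°; wind correction +1.3° → command heading 284.5°, groundspeed 192.3 kt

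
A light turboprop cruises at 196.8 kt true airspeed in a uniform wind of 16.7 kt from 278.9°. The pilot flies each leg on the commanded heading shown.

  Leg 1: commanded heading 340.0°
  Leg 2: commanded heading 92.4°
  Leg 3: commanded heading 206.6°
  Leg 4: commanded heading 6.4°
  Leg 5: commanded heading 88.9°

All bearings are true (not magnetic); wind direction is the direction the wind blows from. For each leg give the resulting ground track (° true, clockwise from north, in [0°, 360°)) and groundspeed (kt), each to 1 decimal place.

Leg 1: track=344.4°, groundspeed=189.3 kt
Leg 2: track=92.9°, groundspeed=213.4 kt
Leg 3: track=201.9°, groundspeed=192.4 kt
Leg 4: track=11.3°, groundspeed=196.8 kt
Leg 5: track=89.7°, groundspeed=213.3 kt

Leg 1: heading 340.0°; drift +4.4° → track 344.4°, groundspeed 189.3 kt
Leg 2: heading 92.4°; drift +0.5° → track 92.9°, groundspeed 213.4 kt
Leg 3: heading 206.6°; drift -4.7° → track 201.9°, groundspeed 192.4 kt
Leg 4: heading 6.4°; drift +4.9° → track 11.3°, groundspeed 196.8 kt
Leg 5: heading 88.9°; drift +0.8° → track 89.7°, groundspeed 213.3 kt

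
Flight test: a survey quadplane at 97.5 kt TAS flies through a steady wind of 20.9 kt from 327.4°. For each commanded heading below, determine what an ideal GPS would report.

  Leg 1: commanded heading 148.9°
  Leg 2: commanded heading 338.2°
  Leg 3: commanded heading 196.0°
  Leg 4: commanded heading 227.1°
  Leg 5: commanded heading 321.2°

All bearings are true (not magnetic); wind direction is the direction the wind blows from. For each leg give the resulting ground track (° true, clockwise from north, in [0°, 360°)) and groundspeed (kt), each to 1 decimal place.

Leg 1: heading 148.9°; drift -0.3° → track 148.6°, groundspeed 118.4 kt
Leg 2: heading 338.2°; drift +2.9° → track 341.1°, groundspeed 77.1 kt
Leg 3: heading 196.0°; drift -8.0° → track 188.0°, groundspeed 112.4 kt
Leg 4: heading 227.1°; drift -11.5° → track 215.6°, groundspeed 103.3 kt
Leg 5: heading 321.2°; drift -1.7° → track 319.5°, groundspeed 76.8 kt

Leg 1: track=148.6°, groundspeed=118.4 kt
Leg 2: track=341.1°, groundspeed=77.1 kt
Leg 3: track=188.0°, groundspeed=112.4 kt
Leg 4: track=215.6°, groundspeed=103.3 kt
Leg 5: track=319.5°, groundspeed=76.8 kt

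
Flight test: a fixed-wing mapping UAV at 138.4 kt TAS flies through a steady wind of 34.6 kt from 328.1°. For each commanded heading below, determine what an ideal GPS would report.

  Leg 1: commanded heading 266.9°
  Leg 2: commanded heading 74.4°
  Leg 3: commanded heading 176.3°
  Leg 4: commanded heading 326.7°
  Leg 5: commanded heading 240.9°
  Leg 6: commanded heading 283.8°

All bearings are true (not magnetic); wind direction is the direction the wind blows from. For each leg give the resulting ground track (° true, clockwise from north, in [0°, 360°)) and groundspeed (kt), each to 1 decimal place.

Leg 1: heading 266.9°; drift -14.0° → track 252.9°, groundspeed 125.5 kt
Leg 2: heading 74.4°; drift +12.6° → track 87.0°, groundspeed 151.8 kt
Leg 3: heading 176.3°; drift -5.5° → track 170.8°, groundspeed 169.7 kt
Leg 4: heading 326.7°; drift -0.5° → track 326.2°, groundspeed 103.8 kt
Leg 5: heading 240.9°; drift -14.2° → track 226.7°, groundspeed 141.0 kt
Leg 6: heading 283.8°; drift -12.0° → track 271.8°, groundspeed 116.2 kt

Leg 1: track=252.9°, groundspeed=125.5 kt
Leg 2: track=87.0°, groundspeed=151.8 kt
Leg 3: track=170.8°, groundspeed=169.7 kt
Leg 4: track=326.2°, groundspeed=103.8 kt
Leg 5: track=226.7°, groundspeed=141.0 kt
Leg 6: track=271.8°, groundspeed=116.2 kt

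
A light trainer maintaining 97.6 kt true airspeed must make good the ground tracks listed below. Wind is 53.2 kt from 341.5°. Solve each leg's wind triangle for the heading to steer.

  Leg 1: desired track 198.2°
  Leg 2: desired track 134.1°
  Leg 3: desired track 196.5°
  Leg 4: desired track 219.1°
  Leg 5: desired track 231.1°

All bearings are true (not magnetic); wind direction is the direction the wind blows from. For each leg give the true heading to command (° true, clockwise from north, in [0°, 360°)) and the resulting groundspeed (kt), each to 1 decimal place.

Leg 1: desired track 198.2°; wind correction +19.0° → command heading 217.2°, groundspeed 134.9 kt
Leg 2: desired track 134.1°; wind correction -14.5° → command heading 119.6°, groundspeed 141.7 kt
Leg 3: desired track 196.5°; wind correction +18.2° → command heading 214.7°, groundspeed 136.3 kt
Leg 4: desired track 219.1°; wind correction +27.4° → command heading 246.5°, groundspeed 115.2 kt
Leg 5: desired track 231.1°; wind correction +30.7° → command heading 261.8°, groundspeed 102.4 kt

Leg 1: heading=217.2°, groundspeed=134.9 kt
Leg 2: heading=119.6°, groundspeed=141.7 kt
Leg 3: heading=214.7°, groundspeed=136.3 kt
Leg 4: heading=246.5°, groundspeed=115.2 kt
Leg 5: heading=261.8°, groundspeed=102.4 kt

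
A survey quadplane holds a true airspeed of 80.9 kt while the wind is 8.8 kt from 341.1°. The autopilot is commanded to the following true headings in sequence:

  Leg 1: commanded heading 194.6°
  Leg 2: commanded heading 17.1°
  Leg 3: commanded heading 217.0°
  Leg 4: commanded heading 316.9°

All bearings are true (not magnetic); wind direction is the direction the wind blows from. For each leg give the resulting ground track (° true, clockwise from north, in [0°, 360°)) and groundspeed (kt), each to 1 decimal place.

Leg 1: heading 194.6°; drift -3.2° → track 191.4°, groundspeed 88.4 kt
Leg 2: heading 17.1°; drift +4.0° → track 21.1°, groundspeed 74.0 kt
Leg 3: heading 217.0°; drift -4.9° → track 212.1°, groundspeed 86.1 kt
Leg 4: heading 316.9°; drift -2.8° → track 314.1°, groundspeed 73.0 kt

Leg 1: track=191.4°, groundspeed=88.4 kt
Leg 2: track=21.1°, groundspeed=74.0 kt
Leg 3: track=212.1°, groundspeed=86.1 kt
Leg 4: track=314.1°, groundspeed=73.0 kt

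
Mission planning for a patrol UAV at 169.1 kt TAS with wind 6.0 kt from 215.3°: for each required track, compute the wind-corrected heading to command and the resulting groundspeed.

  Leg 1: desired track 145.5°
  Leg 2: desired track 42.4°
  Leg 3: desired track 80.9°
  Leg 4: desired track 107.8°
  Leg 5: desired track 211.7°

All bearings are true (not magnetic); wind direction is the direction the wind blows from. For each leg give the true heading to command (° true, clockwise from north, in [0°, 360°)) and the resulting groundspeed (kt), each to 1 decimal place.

Leg 1: desired track 145.5°; wind correction +1.9° → command heading 147.4°, groundspeed 166.9 kt
Leg 2: desired track 42.4°; wind correction +0.3° → command heading 42.7°, groundspeed 175.1 kt
Leg 3: desired track 80.9°; wind correction +1.5° → command heading 82.4°, groundspeed 173.2 kt
Leg 4: desired track 107.8°; wind correction +1.9° → command heading 109.7°, groundspeed 170.8 kt
Leg 5: desired track 211.7°; wind correction +0.1° → command heading 211.8°, groundspeed 163.1 kt

Leg 1: heading=147.4°, groundspeed=166.9 kt
Leg 2: heading=42.7°, groundspeed=175.1 kt
Leg 3: heading=82.4°, groundspeed=173.2 kt
Leg 4: heading=109.7°, groundspeed=170.8 kt
Leg 5: heading=211.8°, groundspeed=163.1 kt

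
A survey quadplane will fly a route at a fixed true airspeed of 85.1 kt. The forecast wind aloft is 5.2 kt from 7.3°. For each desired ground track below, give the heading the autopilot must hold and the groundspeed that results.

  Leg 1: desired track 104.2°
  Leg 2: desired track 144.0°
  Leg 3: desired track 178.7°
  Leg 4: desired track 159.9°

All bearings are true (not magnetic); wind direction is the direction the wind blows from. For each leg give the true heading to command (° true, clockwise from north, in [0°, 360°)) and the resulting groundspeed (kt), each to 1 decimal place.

Leg 1: heading=100.7°, groundspeed=85.6 kt
Leg 2: heading=141.6°, groundspeed=88.8 kt
Leg 3: heading=178.2°, groundspeed=90.2 kt
Leg 4: heading=158.3°, groundspeed=89.7 kt

Leg 1: desired track 104.2°; wind correction -3.5° → command heading 100.7°, groundspeed 85.6 kt
Leg 2: desired track 144.0°; wind correction -2.4° → command heading 141.6°, groundspeed 88.8 kt
Leg 3: desired track 178.7°; wind correction -0.5° → command heading 178.2°, groundspeed 90.2 kt
Leg 4: desired track 159.9°; wind correction -1.6° → command heading 158.3°, groundspeed 89.7 kt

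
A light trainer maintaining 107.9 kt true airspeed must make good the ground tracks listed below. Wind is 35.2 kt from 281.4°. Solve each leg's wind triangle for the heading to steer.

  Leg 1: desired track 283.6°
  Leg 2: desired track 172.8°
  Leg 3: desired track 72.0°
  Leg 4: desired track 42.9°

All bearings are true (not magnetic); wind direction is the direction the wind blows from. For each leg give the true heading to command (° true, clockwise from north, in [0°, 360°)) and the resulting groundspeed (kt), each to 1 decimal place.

Leg 1: desired track 283.6°; wind correction -0.7° → command heading 282.9°, groundspeed 72.7 kt
Leg 2: desired track 172.8°; wind correction +18.0° → command heading 190.8°, groundspeed 113.8 kt
Leg 3: desired track 72.0°; wind correction -9.2° → command heading 62.8°, groundspeed 137.2 kt
Leg 4: desired track 42.9°; wind correction -16.2° → command heading 26.7°, groundspeed 122.0 kt

Leg 1: heading=282.9°, groundspeed=72.7 kt
Leg 2: heading=190.8°, groundspeed=113.8 kt
Leg 3: heading=62.8°, groundspeed=137.2 kt
Leg 4: heading=26.7°, groundspeed=122.0 kt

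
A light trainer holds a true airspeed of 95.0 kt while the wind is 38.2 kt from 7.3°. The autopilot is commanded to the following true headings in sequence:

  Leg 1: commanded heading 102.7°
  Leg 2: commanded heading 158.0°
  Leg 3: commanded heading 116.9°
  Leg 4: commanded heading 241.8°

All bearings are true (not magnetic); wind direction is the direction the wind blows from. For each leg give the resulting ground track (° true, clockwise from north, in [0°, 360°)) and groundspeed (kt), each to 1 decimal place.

Leg 1: track=123.8°, groundspeed=105.7 kt
Leg 2: track=166.3°, groundspeed=129.7 kt
Leg 3: track=135.4°, groundspeed=113.7 kt
Leg 4: track=226.9°, groundspeed=121.2 kt

Leg 1: heading 102.7°; drift +21.1° → track 123.8°, groundspeed 105.7 kt
Leg 2: heading 158.0°; drift +8.3° → track 166.3°, groundspeed 129.7 kt
Leg 3: heading 116.9°; drift +18.5° → track 135.4°, groundspeed 113.7 kt
Leg 4: heading 241.8°; drift -14.9° → track 226.9°, groundspeed 121.2 kt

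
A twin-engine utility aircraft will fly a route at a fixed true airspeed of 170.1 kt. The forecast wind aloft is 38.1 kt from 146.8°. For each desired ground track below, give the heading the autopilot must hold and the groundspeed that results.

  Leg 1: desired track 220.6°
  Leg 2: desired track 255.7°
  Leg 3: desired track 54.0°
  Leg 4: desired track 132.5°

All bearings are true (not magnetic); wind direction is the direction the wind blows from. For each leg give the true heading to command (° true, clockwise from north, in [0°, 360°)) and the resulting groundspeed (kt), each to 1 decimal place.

Leg 1: heading=208.2°, groundspeed=155.5 kt
Leg 2: heading=243.5°, groundspeed=178.6 kt
Leg 3: heading=66.9°, groundspeed=167.6 kt
Leg 4: heading=135.7°, groundspeed=132.9 kt

Leg 1: desired track 220.6°; wind correction -12.4° → command heading 208.2°, groundspeed 155.5 kt
Leg 2: desired track 255.7°; wind correction -12.2° → command heading 243.5°, groundspeed 178.6 kt
Leg 3: desired track 54.0°; wind correction +12.9° → command heading 66.9°, groundspeed 167.6 kt
Leg 4: desired track 132.5°; wind correction +3.2° → command heading 135.7°, groundspeed 132.9 kt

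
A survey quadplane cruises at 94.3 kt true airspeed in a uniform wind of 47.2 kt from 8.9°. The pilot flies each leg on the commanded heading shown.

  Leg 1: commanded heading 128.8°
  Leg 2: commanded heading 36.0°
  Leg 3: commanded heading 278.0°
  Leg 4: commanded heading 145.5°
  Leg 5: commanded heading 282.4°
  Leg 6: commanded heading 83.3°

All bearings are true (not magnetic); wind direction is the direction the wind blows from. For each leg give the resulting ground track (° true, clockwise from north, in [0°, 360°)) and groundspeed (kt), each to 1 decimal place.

Leg 1: track=148.0°, groundspeed=124.7 kt
Leg 2: track=58.4°, groundspeed=56.5 kt
Leg 3: track=251.6°, groundspeed=106.1 kt
Leg 4: track=159.7°, groundspeed=132.6 kt
Leg 5: track=255.1°, groundspeed=102.8 kt
Leg 6: track=112.4°, groundspeed=93.4 kt

Leg 1: heading 128.8°; drift +19.2° → track 148.0°, groundspeed 124.7 kt
Leg 2: heading 36.0°; drift +22.4° → track 58.4°, groundspeed 56.5 kt
Leg 3: heading 278.0°; drift -26.4° → track 251.6°, groundspeed 106.1 kt
Leg 4: heading 145.5°; drift +14.2° → track 159.7°, groundspeed 132.6 kt
Leg 5: heading 282.4°; drift -27.3° → track 255.1°, groundspeed 102.8 kt
Leg 6: heading 83.3°; drift +29.1° → track 112.4°, groundspeed 93.4 kt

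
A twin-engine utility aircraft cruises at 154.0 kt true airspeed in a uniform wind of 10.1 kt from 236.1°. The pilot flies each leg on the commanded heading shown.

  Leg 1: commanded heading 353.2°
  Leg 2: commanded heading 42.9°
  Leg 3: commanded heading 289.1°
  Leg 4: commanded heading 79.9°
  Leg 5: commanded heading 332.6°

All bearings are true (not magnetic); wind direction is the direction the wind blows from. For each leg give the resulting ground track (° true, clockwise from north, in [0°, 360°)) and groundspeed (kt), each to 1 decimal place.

Leg 1: heading 353.2°; drift +3.2° → track 356.4°, groundspeed 158.9 kt
Leg 2: heading 42.9°; drift +0.8° → track 43.7°, groundspeed 163.8 kt
Leg 3: heading 289.1°; drift +3.1° → track 292.2°, groundspeed 148.1 kt
Leg 4: heading 79.9°; drift -1.4° → track 78.5°, groundspeed 163.3 kt
Leg 5: heading 332.6°; drift +3.7° → track 336.3°, groundspeed 155.5 kt

Leg 1: track=356.4°, groundspeed=158.9 kt
Leg 2: track=43.7°, groundspeed=163.8 kt
Leg 3: track=292.2°, groundspeed=148.1 kt
Leg 4: track=78.5°, groundspeed=163.3 kt
Leg 5: track=336.3°, groundspeed=155.5 kt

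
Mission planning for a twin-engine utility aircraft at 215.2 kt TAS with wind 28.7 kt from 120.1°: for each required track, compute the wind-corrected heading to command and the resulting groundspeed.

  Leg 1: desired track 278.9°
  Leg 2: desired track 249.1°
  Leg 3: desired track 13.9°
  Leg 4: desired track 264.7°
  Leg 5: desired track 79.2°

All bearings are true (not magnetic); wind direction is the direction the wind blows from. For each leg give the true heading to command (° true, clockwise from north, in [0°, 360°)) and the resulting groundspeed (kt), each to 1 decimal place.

Leg 1: desired track 278.9°; wind correction -2.8° → command heading 276.1°, groundspeed 241.7 kt
Leg 2: desired track 249.1°; wind correction -5.9° → command heading 243.2°, groundspeed 232.1 kt
Leg 3: desired track 13.9°; wind correction +7.4° → command heading 21.3°, groundspeed 221.4 kt
Leg 4: desired track 264.7°; wind correction -4.4° → command heading 260.3°, groundspeed 238.0 kt
Leg 5: desired track 79.2°; wind correction +5.0° → command heading 84.2°, groundspeed 192.7 kt

Leg 1: heading=276.1°, groundspeed=241.7 kt
Leg 2: heading=243.2°, groundspeed=232.1 kt
Leg 3: heading=21.3°, groundspeed=221.4 kt
Leg 4: heading=260.3°, groundspeed=238.0 kt
Leg 5: heading=84.2°, groundspeed=192.7 kt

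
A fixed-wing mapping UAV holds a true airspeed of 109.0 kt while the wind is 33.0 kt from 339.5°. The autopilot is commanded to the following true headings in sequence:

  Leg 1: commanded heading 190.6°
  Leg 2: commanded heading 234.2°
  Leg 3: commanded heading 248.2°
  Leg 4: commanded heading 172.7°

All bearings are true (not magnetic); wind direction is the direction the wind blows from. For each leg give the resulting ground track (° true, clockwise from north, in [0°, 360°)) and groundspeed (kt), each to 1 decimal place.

Leg 1: heading 190.6°; drift -7.1° → track 183.5°, groundspeed 138.3 kt
Leg 2: heading 234.2°; drift -15.1° → track 219.1°, groundspeed 121.9 kt
Leg 3: heading 248.2°; drift -16.7° → track 231.5°, groundspeed 114.6 kt
Leg 4: heading 172.7°; drift -3.1° → track 169.6°, groundspeed 141.3 kt

Leg 1: track=183.5°, groundspeed=138.3 kt
Leg 2: track=219.1°, groundspeed=121.9 kt
Leg 3: track=231.5°, groundspeed=114.6 kt
Leg 4: track=169.6°, groundspeed=141.3 kt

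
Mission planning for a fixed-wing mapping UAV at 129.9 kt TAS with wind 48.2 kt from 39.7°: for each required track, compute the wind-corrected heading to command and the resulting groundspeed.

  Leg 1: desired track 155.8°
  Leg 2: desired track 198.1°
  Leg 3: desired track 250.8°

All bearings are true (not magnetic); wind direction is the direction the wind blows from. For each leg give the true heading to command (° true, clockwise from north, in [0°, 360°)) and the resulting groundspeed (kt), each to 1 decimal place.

Leg 1: heading=136.3°, groundspeed=143.7 kt
Leg 2: heading=190.2°, groundspeed=173.5 kt
Leg 3: heading=261.8°, groundspeed=168.8 kt

Leg 1: desired track 155.8°; wind correction -19.5° → command heading 136.3°, groundspeed 143.7 kt
Leg 2: desired track 198.1°; wind correction -7.9° → command heading 190.2°, groundspeed 173.5 kt
Leg 3: desired track 250.8°; wind correction +11.0° → command heading 261.8°, groundspeed 168.8 kt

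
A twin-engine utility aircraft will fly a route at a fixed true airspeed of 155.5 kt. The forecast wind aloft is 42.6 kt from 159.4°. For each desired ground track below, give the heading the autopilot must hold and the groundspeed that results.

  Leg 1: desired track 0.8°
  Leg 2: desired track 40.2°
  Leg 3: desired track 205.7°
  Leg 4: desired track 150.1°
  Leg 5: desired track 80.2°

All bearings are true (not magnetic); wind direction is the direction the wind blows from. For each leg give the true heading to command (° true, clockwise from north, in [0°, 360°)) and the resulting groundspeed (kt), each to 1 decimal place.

Leg 1: desired track 0.8°; wind correction +5.7° → command heading 6.5°, groundspeed 194.4 kt
Leg 2: desired track 40.2°; wind correction +13.8° → command heading 54.0°, groundspeed 171.8 kt
Leg 3: desired track 205.7°; wind correction -11.4° → command heading 194.3°, groundspeed 123.0 kt
Leg 4: desired track 150.1°; wind correction +2.5° → command heading 152.6°, groundspeed 113.3 kt
Leg 5: desired track 80.2°; wind correction +15.6° → command heading 95.8°, groundspeed 141.8 kt

Leg 1: heading=6.5°, groundspeed=194.4 kt
Leg 2: heading=54.0°, groundspeed=171.8 kt
Leg 3: heading=194.3°, groundspeed=123.0 kt
Leg 4: heading=152.6°, groundspeed=113.3 kt
Leg 5: heading=95.8°, groundspeed=141.8 kt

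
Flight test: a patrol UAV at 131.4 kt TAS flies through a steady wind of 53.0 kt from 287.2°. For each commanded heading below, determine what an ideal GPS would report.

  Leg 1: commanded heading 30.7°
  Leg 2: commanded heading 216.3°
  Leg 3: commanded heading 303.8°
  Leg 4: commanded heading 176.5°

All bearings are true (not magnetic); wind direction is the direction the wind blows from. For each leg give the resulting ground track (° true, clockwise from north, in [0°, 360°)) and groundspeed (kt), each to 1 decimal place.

Leg 1: track=50.4°, groundspeed=152.7 kt
Leg 2: track=192.6°, groundspeed=124.6 kt
Leg 3: track=314.4°, groundspeed=82.0 kt
Leg 4: track=158.2°, groundspeed=158.1 kt

Leg 1: heading 30.7°; drift +19.7° → track 50.4°, groundspeed 152.7 kt
Leg 2: heading 216.3°; drift -23.7° → track 192.6°, groundspeed 124.6 kt
Leg 3: heading 303.8°; drift +10.6° → track 314.4°, groundspeed 82.0 kt
Leg 4: heading 176.5°; drift -18.3° → track 158.2°, groundspeed 158.1 kt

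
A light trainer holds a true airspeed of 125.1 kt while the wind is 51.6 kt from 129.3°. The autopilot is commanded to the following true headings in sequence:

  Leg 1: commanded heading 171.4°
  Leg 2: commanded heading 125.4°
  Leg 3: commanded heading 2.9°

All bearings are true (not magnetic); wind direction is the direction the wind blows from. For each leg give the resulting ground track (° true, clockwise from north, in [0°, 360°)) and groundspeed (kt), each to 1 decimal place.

Leg 1: track=193.1°, groundspeed=93.5 kt
Leg 2: track=122.7°, groundspeed=73.7 kt
Leg 3: track=348.0°, groundspeed=161.2 kt

Leg 1: heading 171.4°; drift +21.7° → track 193.1°, groundspeed 93.5 kt
Leg 2: heading 125.4°; drift -2.7° → track 122.7°, groundspeed 73.7 kt
Leg 3: heading 2.9°; drift -14.9° → track 348.0°, groundspeed 161.2 kt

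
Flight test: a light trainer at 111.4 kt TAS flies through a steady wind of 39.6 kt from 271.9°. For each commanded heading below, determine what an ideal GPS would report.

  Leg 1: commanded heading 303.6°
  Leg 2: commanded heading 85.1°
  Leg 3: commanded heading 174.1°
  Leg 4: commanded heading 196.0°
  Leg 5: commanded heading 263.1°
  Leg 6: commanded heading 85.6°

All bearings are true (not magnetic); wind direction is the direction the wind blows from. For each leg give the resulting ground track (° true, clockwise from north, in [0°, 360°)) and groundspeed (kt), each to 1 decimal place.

Leg 1: track=318.6°, groundspeed=80.4 kt
Leg 2: track=86.9°, groundspeed=150.8 kt
Leg 3: track=155.5°, groundspeed=123.2 kt
Leg 4: track=175.3°, groundspeed=108.8 kt
Leg 5: track=258.3°, groundspeed=72.5 kt
Leg 6: track=87.3°, groundspeed=150.8 kt

Leg 1: heading 303.6°; drift +15.0° → track 318.6°, groundspeed 80.4 kt
Leg 2: heading 85.1°; drift +1.8° → track 86.9°, groundspeed 150.8 kt
Leg 3: heading 174.1°; drift -18.6° → track 155.5°, groundspeed 123.2 kt
Leg 4: heading 196.0°; drift -20.7° → track 175.3°, groundspeed 108.8 kt
Leg 5: heading 263.1°; drift -4.8° → track 258.3°, groundspeed 72.5 kt
Leg 6: heading 85.6°; drift +1.7° → track 87.3°, groundspeed 150.8 kt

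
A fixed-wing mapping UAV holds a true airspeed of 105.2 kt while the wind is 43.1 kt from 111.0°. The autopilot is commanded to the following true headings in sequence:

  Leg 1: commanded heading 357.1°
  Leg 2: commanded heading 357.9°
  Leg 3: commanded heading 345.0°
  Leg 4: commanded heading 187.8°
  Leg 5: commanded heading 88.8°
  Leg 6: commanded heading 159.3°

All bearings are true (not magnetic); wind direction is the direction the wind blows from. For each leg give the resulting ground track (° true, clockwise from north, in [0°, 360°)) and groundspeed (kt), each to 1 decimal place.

Leg 1: track=339.3°, groundspeed=128.8 kt
Leg 2: track=339.9°, groundspeed=128.4 kt
Leg 3: track=330.0°, groundspeed=135.1 kt
Leg 4: track=211.6°, groundspeed=104.2 kt
Leg 5: track=74.8°, groundspeed=67.3 kt
Leg 6: track=182.1°, groundspeed=83.0 kt

Leg 1: heading 357.1°; drift -17.8° → track 339.3°, groundspeed 128.8 kt
Leg 2: heading 357.9°; drift -18.0° → track 339.9°, groundspeed 128.4 kt
Leg 3: heading 345.0°; drift -15.0° → track 330.0°, groundspeed 135.1 kt
Leg 4: heading 187.8°; drift +23.8° → track 211.6°, groundspeed 104.2 kt
Leg 5: heading 88.8°; drift -14.0° → track 74.8°, groundspeed 67.3 kt
Leg 6: heading 159.3°; drift +22.8° → track 182.1°, groundspeed 83.0 kt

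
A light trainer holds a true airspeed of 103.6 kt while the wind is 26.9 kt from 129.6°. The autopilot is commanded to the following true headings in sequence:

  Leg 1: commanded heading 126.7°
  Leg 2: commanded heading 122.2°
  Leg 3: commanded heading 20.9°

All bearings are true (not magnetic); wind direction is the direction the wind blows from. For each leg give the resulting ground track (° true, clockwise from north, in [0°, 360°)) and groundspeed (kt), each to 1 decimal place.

Leg 1: track=125.7°, groundspeed=76.7 kt
Leg 2: track=119.6°, groundspeed=77.0 kt
Leg 3: track=8.1°, groundspeed=115.1 kt

Leg 1: heading 126.7°; drift -1.0° → track 125.7°, groundspeed 76.7 kt
Leg 2: heading 122.2°; drift -2.6° → track 119.6°, groundspeed 77.0 kt
Leg 3: heading 20.9°; drift -12.8° → track 8.1°, groundspeed 115.1 kt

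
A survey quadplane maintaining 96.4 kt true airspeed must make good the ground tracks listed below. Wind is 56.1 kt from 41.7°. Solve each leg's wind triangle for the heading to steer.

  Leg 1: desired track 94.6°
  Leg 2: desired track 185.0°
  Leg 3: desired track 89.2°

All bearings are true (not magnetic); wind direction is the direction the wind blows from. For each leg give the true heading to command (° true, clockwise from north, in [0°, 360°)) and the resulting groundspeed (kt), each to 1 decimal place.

Leg 1: desired track 94.6°; wind correction -27.7° → command heading 66.9°, groundspeed 51.5 kt
Leg 2: desired track 185.0°; wind correction -20.4° → command heading 164.6°, groundspeed 135.4 kt
Leg 3: desired track 89.2°; wind correction -25.4° → command heading 63.8°, groundspeed 49.2 kt

Leg 1: heading=66.9°, groundspeed=51.5 kt
Leg 2: heading=164.6°, groundspeed=135.4 kt
Leg 3: heading=63.8°, groundspeed=49.2 kt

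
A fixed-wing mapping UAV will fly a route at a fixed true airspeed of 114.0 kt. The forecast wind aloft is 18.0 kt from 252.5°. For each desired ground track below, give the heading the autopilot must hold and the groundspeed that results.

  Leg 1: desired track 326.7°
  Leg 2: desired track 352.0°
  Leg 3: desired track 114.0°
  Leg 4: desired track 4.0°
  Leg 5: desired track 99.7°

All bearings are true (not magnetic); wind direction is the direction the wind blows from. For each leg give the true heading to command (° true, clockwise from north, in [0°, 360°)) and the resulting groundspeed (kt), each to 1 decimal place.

Leg 1: heading=318.0°, groundspeed=107.8 kt
Leg 2: heading=343.0°, groundspeed=115.6 kt
Leg 3: heading=120.0°, groundspeed=126.9 kt
Leg 4: heading=355.6°, groundspeed=119.4 kt
Leg 5: heading=103.8°, groundspeed=129.7 kt

Leg 1: desired track 326.7°; wind correction -8.7° → command heading 318.0°, groundspeed 107.8 kt
Leg 2: desired track 352.0°; wind correction -9.0° → command heading 343.0°, groundspeed 115.6 kt
Leg 3: desired track 114.0°; wind correction +6.0° → command heading 120.0°, groundspeed 126.9 kt
Leg 4: desired track 4.0°; wind correction -8.4° → command heading 355.6°, groundspeed 119.4 kt
Leg 5: desired track 99.7°; wind correction +4.1° → command heading 103.8°, groundspeed 129.7 kt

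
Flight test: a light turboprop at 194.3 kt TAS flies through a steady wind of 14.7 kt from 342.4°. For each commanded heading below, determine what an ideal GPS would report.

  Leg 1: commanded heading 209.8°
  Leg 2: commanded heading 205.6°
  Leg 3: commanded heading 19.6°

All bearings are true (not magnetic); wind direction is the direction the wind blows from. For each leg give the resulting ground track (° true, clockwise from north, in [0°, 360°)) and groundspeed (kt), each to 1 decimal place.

Leg 1: track=206.8°, groundspeed=204.5 kt
Leg 2: track=202.8°, groundspeed=205.3 kt
Leg 3: track=22.4°, groundspeed=182.8 kt

Leg 1: heading 209.8°; drift -3.0° → track 206.8°, groundspeed 204.5 kt
Leg 2: heading 205.6°; drift -2.8° → track 202.8°, groundspeed 205.3 kt
Leg 3: heading 19.6°; drift +2.8° → track 22.4°, groundspeed 182.8 kt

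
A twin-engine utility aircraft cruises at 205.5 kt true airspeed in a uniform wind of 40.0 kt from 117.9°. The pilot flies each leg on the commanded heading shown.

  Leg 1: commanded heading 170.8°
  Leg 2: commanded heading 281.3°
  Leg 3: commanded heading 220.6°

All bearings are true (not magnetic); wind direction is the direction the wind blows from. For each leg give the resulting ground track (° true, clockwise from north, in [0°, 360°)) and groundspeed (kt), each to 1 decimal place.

Leg 1: heading 170.8°; drift +10.0° → track 180.8°, groundspeed 184.2 kt
Leg 2: heading 281.3°; drift +2.7° → track 284.0°, groundspeed 244.1 kt
Leg 3: heading 220.6°; drift +10.3° → track 230.9°, groundspeed 217.8 kt

Leg 1: track=180.8°, groundspeed=184.2 kt
Leg 2: track=284.0°, groundspeed=244.1 kt
Leg 3: track=230.9°, groundspeed=217.8 kt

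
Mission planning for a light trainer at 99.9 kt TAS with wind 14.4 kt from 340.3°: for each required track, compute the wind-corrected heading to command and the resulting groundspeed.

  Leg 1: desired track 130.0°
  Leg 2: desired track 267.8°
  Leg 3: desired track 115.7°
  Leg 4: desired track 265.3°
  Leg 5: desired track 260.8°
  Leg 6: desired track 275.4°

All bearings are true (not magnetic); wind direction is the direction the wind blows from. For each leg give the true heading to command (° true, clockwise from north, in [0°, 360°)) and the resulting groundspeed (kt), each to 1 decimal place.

Leg 1: heading=125.8°, groundspeed=112.1 kt
Leg 2: heading=275.7°, groundspeed=94.6 kt
Leg 3: heading=109.9°, groundspeed=109.6 kt
Leg 4: heading=273.3°, groundspeed=95.2 kt
Leg 5: heading=268.9°, groundspeed=96.3 kt
Leg 6: heading=282.9°, groundspeed=92.9 kt

Leg 1: desired track 130.0°; wind correction -4.2° → command heading 125.8°, groundspeed 112.1 kt
Leg 2: desired track 267.8°; wind correction +7.9° → command heading 275.7°, groundspeed 94.6 kt
Leg 3: desired track 115.7°; wind correction -5.8° → command heading 109.9°, groundspeed 109.6 kt
Leg 4: desired track 265.3°; wind correction +8.0° → command heading 273.3°, groundspeed 95.2 kt
Leg 5: desired track 260.8°; wind correction +8.1° → command heading 268.9°, groundspeed 96.3 kt
Leg 6: desired track 275.4°; wind correction +7.5° → command heading 282.9°, groundspeed 92.9 kt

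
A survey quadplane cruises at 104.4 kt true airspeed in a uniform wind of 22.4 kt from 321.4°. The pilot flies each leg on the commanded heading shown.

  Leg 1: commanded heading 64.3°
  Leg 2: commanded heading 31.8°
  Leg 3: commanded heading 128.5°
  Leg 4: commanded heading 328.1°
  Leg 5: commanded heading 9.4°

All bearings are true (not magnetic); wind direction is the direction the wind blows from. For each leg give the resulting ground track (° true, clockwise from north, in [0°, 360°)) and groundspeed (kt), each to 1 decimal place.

Leg 1: heading 64.3°; drift +11.3° → track 75.6°, groundspeed 111.6 kt
Leg 2: heading 31.8°; drift +12.3° → track 44.1°, groundspeed 99.2 kt
Leg 3: heading 128.5°; drift +2.3° → track 130.8°, groundspeed 126.3 kt
Leg 4: heading 328.1°; drift +1.8° → track 329.9°, groundspeed 82.2 kt
Leg 5: heading 9.4°; drift +10.5° → track 19.9°, groundspeed 90.9 kt

Leg 1: track=75.6°, groundspeed=111.6 kt
Leg 2: track=44.1°, groundspeed=99.2 kt
Leg 3: track=130.8°, groundspeed=126.3 kt
Leg 4: track=329.9°, groundspeed=82.2 kt
Leg 5: track=19.9°, groundspeed=90.9 kt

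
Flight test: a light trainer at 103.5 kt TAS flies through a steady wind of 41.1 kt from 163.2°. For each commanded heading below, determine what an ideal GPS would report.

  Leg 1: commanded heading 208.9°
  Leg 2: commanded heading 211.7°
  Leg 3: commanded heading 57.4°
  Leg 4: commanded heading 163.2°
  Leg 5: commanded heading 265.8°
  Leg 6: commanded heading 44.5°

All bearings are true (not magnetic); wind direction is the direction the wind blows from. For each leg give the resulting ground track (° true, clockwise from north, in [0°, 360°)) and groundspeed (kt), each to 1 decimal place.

Leg 1: heading 208.9°; drift +21.5° → track 230.4°, groundspeed 80.4 kt
Leg 2: heading 211.7°; drift +22.0° → track 233.7°, groundspeed 82.2 kt
Leg 3: heading 57.4°; drift -19.0° → track 38.4°, groundspeed 121.3 kt
Leg 4: heading 163.2°; drift +0.0° → track 163.2°, groundspeed 62.4 kt
Leg 5: heading 265.8°; drift +19.6° → track 285.4°, groundspeed 119.4 kt
Leg 6: heading 44.5°; drift -16.3° → track 28.2°, groundspeed 128.4 kt

Leg 1: track=230.4°, groundspeed=80.4 kt
Leg 2: track=233.7°, groundspeed=82.2 kt
Leg 3: track=38.4°, groundspeed=121.3 kt
Leg 4: track=163.2°, groundspeed=62.4 kt
Leg 5: track=285.4°, groundspeed=119.4 kt
Leg 6: track=28.2°, groundspeed=128.4 kt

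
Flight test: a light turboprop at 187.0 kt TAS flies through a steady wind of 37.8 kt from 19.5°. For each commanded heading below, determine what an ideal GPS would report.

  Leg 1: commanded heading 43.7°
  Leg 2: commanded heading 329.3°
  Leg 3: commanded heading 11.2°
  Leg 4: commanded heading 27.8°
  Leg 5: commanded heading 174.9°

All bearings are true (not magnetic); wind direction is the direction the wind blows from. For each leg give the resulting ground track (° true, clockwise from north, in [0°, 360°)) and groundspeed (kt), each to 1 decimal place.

Leg 1: heading 43.7°; drift +5.8° → track 49.5°, groundspeed 153.3 kt
Leg 2: heading 329.3°; drift -10.1° → track 319.2°, groundspeed 165.4 kt
Leg 3: heading 11.2°; drift -2.1° → track 9.1°, groundspeed 149.7 kt
Leg 4: heading 27.8°; drift +2.1° → track 29.9°, groundspeed 149.7 kt
Leg 5: heading 174.9°; drift +4.1° → track 179.0°, groundspeed 221.9 kt

Leg 1: track=49.5°, groundspeed=153.3 kt
Leg 2: track=319.2°, groundspeed=165.4 kt
Leg 3: track=9.1°, groundspeed=149.7 kt
Leg 4: track=29.9°, groundspeed=149.7 kt
Leg 5: track=179.0°, groundspeed=221.9 kt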